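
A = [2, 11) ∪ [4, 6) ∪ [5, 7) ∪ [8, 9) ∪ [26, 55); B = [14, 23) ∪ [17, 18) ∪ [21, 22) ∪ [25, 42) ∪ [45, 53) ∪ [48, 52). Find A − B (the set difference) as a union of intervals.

[2, 11) ∪ [42, 45) ∪ [53, 55)

Merge the first list: [2, 11), [26, 55).
Merge the second list: [14, 23), [25, 42), [45, 53).
[2, 11): nothing removed.
[26, 55) \ B = [42, 45), [53, 55).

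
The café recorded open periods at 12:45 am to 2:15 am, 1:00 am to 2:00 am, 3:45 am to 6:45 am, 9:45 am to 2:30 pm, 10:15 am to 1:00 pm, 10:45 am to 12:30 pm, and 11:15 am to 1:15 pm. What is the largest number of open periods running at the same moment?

Walk the sorted start/end points keeping a running depth.
The depth first hits 4 at 11:15 am.

4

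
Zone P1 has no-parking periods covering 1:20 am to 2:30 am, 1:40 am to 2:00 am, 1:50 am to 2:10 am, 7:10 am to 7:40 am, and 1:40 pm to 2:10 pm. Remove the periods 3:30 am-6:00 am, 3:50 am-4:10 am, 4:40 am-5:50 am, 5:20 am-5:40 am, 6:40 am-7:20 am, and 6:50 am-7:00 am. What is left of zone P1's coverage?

Merge the first list: 1:20 am-2:30 am, 7:10 am-7:40 am, 1:40 pm-2:10 pm.
Merge the second list: 3:30 am-6:00 am, 6:40 am-7:20 am.
1:20 am-2:30 am: nothing removed.
7:10 am-7:40 am \ B = 7:20 am-7:40 am.
1:40 pm-2:10 pm: nothing removed.

1:20 am-2:30 am, 7:20 am-7:40 am, 1:40 pm-2:10 pm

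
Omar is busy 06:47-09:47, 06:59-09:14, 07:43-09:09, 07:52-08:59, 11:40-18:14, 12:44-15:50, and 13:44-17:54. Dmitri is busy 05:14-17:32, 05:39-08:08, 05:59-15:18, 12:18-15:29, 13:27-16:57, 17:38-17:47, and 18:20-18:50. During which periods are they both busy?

06:47–09:47, 11:40–17:32, 17:38–17:47

A, merged: 06:47–09:47, 11:40–18:14.
B, merged: 05:14–17:32, 17:38–17:47, 18:20–18:50.
06:47–09:47 overlaps B on 06:47–09:47.
11:40–18:14 overlaps B on 11:40–17:32, 17:38–17:47.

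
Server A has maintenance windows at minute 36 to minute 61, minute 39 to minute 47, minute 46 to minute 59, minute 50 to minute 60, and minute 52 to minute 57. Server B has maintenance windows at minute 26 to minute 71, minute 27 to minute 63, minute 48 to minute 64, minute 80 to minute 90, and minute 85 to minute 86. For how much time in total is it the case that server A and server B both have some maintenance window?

Merge the first list: minute 36 to minute 61.
Merge the second list: minute 26 to minute 71, minute 80 to minute 90.
A ∩ B = minute 36 to minute 61.
Total: 25 minutes.

25 minutes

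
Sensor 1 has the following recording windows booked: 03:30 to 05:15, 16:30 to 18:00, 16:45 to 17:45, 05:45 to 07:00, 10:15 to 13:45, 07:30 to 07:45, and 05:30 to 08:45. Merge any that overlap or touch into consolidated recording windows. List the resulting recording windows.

03:30-05:15, 05:30-08:45, 10:15-13:45, 16:30-18:00

Sort by start: 03:30-05:15, 05:30-08:45, 05:45-07:00, 07:30-07:45, 10:15-13:45, 16:30-18:00, 16:45-17:45.
05:30-08:45 is disjoint → start new block.
05:45-07:00 overlaps/touches 05:30-08:45 → extend to 05:30-08:45.
07:30-07:45 overlaps/touches 05:30-08:45 → extend to 05:30-08:45.
10:15-13:45 is disjoint → start new block.
16:30-18:00 is disjoint → start new block.
16:45-17:45 overlaps/touches 16:30-18:00 → extend to 16:30-18:00.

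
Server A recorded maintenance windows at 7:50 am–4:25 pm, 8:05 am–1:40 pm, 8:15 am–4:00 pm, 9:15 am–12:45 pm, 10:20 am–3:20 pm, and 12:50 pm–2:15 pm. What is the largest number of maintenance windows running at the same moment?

5

At 10:20 am, 5 of the intervals are simultaneously active.
No point has more.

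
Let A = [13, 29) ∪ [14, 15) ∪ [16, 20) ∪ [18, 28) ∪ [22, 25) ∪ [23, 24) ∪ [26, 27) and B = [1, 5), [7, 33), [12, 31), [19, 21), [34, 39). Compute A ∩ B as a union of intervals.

[13, 29)

A, merged: [13, 29).
B, merged: [1, 5), [7, 33), [34, 39).
[13, 29) ∩ B → [13, 29).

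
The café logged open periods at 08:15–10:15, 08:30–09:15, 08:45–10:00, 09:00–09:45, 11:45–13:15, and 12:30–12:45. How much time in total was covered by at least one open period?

3 h 30 min

Merged: 08:15–10:15, 11:45–13:15.
Lengths: 2 h + 1 h 30 min = 3 h 30 min.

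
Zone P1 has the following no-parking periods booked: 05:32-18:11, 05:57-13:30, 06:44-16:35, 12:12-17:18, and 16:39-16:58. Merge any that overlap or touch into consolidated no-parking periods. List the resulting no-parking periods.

05:32–18:11

05:57–13:30 overlaps/touches 05:32–18:11 → extend to 05:32–18:11.
06:44–16:35 overlaps/touches 05:32–18:11 → extend to 05:32–18:11.
12:12–17:18 overlaps/touches 05:32–18:11 → extend to 05:32–18:11.
16:39–16:58 overlaps/touches 05:32–18:11 → extend to 05:32–18:11.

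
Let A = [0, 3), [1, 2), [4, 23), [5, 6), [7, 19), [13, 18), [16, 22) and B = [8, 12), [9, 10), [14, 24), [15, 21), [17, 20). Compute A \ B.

A, merged: [0, 3), [4, 23).
B, merged: [8, 12), [14, 24).
[0, 3): nothing removed.
[4, 23) \ B = [4, 8), [12, 14).

[0, 3) ∪ [4, 8) ∪ [12, 14)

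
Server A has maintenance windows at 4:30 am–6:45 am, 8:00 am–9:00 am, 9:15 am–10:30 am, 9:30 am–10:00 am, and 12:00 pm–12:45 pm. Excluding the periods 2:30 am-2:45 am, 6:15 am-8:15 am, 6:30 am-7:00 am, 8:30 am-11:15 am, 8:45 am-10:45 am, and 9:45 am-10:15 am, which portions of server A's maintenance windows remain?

4:30 am-6:15 am, 8:15 am-8:30 am, 12:00 pm-12:45 pm

A, merged: 4:30 am-6:45 am, 8:00 am-9:00 am, 9:15 am-10:30 am, 12:00 pm-12:45 pm.
B, merged: 2:30 am-2:45 am, 6:15 am-8:15 am, 8:30 am-11:15 am.
4:30 am-6:45 am \ B = 4:30 am-6:15 am.
8:00 am-9:00 am \ B = 8:15 am-8:30 am.
9:15 am-10:30 am: entirely removed.
12:00 pm-12:45 pm: nothing removed.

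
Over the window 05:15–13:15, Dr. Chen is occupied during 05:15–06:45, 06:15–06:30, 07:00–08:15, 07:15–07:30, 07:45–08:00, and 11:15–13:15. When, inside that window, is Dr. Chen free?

Covered (merged): 05:15–06:45, 07:00–08:15, 11:15–13:15.
Uncovered inside 05:15–13:15: 06:45–07:00, 08:15–11:15.

06:45–07:00, 08:15–11:15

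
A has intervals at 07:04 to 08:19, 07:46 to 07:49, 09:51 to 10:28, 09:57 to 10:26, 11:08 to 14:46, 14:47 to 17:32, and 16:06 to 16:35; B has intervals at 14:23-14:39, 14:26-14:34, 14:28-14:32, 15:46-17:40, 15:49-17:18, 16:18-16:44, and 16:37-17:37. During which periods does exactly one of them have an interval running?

First set merges to 07:04-08:19, 09:51-10:28, 11:08-14:46, 14:47-17:32.
Second set merges to 14:23-14:39, 15:46-17:40.
Only in the first: 07:04-08:19, 09:51-10:28, 11:08-14:23, 14:39-14:46, 14:47-15:46.
Only in the second: 17:32-17:40.
Together these are the periods covered by exactly one.

07:04-08:19, 09:51-10:28, 11:08-14:23, 14:39-14:46, 14:47-15:46, 17:32-17:40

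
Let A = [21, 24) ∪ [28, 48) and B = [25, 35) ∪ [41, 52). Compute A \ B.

[21, 24) ∪ [35, 41)

[21, 24): nothing removed.
[28, 48) \ B = [35, 41).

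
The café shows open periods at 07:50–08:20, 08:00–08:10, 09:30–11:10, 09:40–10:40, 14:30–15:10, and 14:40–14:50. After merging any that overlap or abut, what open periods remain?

07:50–08:20, 09:30–11:10, 14:30–15:10

08:00–08:10 overlaps/touches 07:50–08:20 → extend to 07:50–08:20.
09:30–11:10 is disjoint → start new block.
09:40–10:40 overlaps/touches 09:30–11:10 → extend to 09:30–11:10.
14:30–15:10 is disjoint → start new block.
14:40–14:50 overlaps/touches 14:30–15:10 → extend to 14:30–15:10.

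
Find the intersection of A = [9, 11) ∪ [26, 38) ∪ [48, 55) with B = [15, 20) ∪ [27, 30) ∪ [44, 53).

[27, 30) ∪ [48, 53)

[9, 11) falls entirely outside B.
[26, 38) overlaps B on [27, 30).
[48, 55) overlaps B on [48, 53).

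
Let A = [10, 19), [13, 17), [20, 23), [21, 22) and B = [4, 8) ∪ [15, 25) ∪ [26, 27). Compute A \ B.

Merge the first list: [10, 19), [20, 23).
[10, 19) \ B = [10, 15).
[20, 23): entirely removed.

[10, 15)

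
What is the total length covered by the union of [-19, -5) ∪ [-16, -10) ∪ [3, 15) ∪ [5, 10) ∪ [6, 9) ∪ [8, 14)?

26

Merged: [-19, -5), [3, 15).
Lengths: 14 + 12 = 26.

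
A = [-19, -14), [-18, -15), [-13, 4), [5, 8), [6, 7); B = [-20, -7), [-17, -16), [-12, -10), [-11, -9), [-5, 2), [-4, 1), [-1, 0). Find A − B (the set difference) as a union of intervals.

First set merges to [-19, -14), [-13, 4), [5, 8).
Second set merges to [-20, -7), [-5, 2).
[-19, -14): fully covered by B → removed.
[-13, 4) minus B → [-7, -5), [2, 4).
[5, 8): no B overlap → unchanged.

[-7, -5) ∪ [2, 4) ∪ [5, 8)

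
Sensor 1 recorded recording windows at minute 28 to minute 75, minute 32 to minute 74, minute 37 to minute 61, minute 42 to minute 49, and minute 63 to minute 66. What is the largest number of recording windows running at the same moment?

4

Walk the sorted start/end points keeping a running depth.
The depth first hits 4 at minute 42.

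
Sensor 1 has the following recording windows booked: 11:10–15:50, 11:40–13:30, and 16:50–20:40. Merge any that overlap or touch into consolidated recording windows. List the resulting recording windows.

11:40–13:30 overlaps/touches 11:10–15:50 → extend to 11:10–15:50.
16:50–20:40 is disjoint → start new block.

11:10–15:50, 16:50–20:40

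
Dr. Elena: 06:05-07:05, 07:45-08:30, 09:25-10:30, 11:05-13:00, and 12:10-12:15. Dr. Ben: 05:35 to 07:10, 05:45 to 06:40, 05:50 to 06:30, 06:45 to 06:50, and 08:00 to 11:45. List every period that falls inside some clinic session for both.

06:05–07:05, 08:00–08:30, 09:25–10:30, 11:05–11:45

Merge the first list: 06:05–07:05, 07:45–08:30, 09:25–10:30, 11:05–13:00.
Merge the second list: 05:35–07:10, 08:00–11:45.
06:05–07:05 overlaps B on 06:05–07:05.
07:45–08:30 overlaps B on 08:00–08:30.
09:25–10:30 overlaps B on 09:25–10:30.
11:05–13:00 overlaps B on 11:05–11:45.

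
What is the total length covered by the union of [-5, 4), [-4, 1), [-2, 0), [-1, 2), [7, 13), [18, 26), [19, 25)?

23

Merged: [-5, 4), [7, 13), [18, 26).
Lengths: 9 + 6 + 8 = 23.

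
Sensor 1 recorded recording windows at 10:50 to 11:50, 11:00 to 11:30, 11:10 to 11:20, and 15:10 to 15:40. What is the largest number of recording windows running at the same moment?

At 11:10, 3 of the intervals are simultaneously active.
No point has more.

3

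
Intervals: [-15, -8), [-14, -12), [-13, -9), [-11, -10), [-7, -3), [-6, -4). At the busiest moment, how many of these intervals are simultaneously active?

3

Walk the sorted start/end points keeping a running depth.
The depth first hits 3 at -13.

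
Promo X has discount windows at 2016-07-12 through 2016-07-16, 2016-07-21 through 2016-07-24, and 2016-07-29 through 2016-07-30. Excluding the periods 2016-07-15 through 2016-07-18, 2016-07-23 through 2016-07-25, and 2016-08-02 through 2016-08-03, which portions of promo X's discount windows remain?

2016-07-12 through 2016-07-14, 2016-07-21 through 2016-07-22, 2016-07-29 through 2016-07-30

2016-07-12 through 2016-07-16 \ B = 2016-07-12 through 2016-07-14.
2016-07-21 through 2016-07-24 \ B = 2016-07-21 through 2016-07-22.
2016-07-29 through 2016-07-30: nothing removed.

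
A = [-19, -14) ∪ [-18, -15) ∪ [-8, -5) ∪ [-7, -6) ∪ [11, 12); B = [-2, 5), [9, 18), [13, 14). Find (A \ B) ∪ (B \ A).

[-19, -14) ∪ [-8, -5) ∪ [-2, 5) ∪ [9, 11) ∪ [12, 18)

Merge the first list: [-19, -14), [-8, -5), [11, 12).
Merge the second list: [-2, 5), [9, 18).
Only in the first: [-19, -14), [-8, -5).
Only in the second: [-2, 5), [9, 11), [12, 18).
Together these are the periods covered by exactly one.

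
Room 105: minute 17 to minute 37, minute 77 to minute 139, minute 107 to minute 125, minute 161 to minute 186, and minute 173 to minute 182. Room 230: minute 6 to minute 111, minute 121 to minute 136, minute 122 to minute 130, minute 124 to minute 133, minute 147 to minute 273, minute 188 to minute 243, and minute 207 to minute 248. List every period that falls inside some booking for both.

minute 17 to minute 37, minute 77 to minute 111, minute 121 to minute 136, minute 161 to minute 186

A, merged: minute 17 to minute 37, minute 77 to minute 139, minute 161 to minute 186.
B, merged: minute 6 to minute 111, minute 121 to minute 136, minute 147 to minute 273.
minute 17 to minute 37 meets the second set on minute 17 to minute 37.
minute 77 to minute 139 meets the second set on minute 77 to minute 111, minute 121 to minute 136.
minute 161 to minute 186 meets the second set on minute 161 to minute 186.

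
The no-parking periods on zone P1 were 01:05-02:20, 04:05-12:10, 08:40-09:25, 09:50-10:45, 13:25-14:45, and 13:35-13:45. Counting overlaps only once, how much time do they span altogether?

10 h 40 min

Merged: 01:05–02:20, 04:05–12:10, 13:25–14:45.
Lengths: 1 h 15 min + 8 h 5 min + 1 h 20 min = 10 h 40 min.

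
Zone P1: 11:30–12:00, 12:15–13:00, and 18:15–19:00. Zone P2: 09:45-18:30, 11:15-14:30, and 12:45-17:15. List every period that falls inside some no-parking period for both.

Second set merges to 09:45-18:30.
11:30-12:00 meets the second set on 11:30-12:00.
12:15-13:00 meets the second set on 12:15-13:00.
18:15-19:00 meets the second set on 18:15-18:30.

11:30-12:00, 12:15-13:00, 18:15-18:30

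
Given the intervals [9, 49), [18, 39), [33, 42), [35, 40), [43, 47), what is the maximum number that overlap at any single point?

Sweep endpoints in order; track running count of active intervals.
Peak of 4 reached at 35.

4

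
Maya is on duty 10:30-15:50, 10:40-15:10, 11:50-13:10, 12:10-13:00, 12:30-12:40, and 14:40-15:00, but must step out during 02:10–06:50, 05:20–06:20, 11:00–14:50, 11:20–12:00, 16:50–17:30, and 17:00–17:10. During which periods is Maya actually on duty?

First set merges to 10:30–15:50.
Second set merges to 02:10–06:50, 11:00–14:50, 16:50–17:30.
10:30–15:50 with B removed leaves 10:30–11:00, 14:50–15:50.

10:30–11:00, 14:50–15:50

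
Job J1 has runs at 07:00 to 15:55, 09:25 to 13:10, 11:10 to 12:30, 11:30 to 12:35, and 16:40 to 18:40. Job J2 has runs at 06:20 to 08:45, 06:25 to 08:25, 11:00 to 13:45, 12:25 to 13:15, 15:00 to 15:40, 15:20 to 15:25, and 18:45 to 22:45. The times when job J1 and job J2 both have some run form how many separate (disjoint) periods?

First set merges to 07:00–15:55, 16:40–18:40.
Second set merges to 06:20–08:45, 11:00–13:45, 15:00–15:40, 18:45–22:45.
A ∩ B = 07:00–08:45, 11:00–13:45, 15:00–15:40.
That is 3 disjoint pieces.

3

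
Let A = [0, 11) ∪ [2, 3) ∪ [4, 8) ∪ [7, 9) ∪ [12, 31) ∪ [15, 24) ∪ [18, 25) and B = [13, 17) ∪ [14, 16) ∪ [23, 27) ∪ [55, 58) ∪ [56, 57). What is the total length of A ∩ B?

Merge the first list: [0, 11), [12, 31).
Merge the second list: [13, 17), [23, 27), [55, 58).
A ∩ B = [13, 17), [23, 27).
Total: 4 + 4 = 8.

8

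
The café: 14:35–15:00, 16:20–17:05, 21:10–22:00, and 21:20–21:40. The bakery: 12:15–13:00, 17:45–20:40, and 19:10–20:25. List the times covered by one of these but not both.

A, merged: 14:35–15:00, 16:20–17:05, 21:10–22:00.
B, merged: 12:15–13:00, 17:45–20:40.
A but not B: 14:35–15:00, 16:20–17:05, 21:10–22:00.
B but not A: 12:15–13:00, 17:45–20:40.
Combining gives A △ B.

12:15–13:00, 14:35–15:00, 16:20–17:05, 17:45–20:40, 21:10–22:00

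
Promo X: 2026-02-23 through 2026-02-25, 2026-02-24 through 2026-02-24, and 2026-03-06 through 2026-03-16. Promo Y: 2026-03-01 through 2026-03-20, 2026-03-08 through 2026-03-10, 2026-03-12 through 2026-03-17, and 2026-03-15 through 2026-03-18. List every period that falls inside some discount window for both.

First set merges to 2026-02-23 through 2026-02-25, 2026-03-06 through 2026-03-16.
Second set merges to 2026-03-01 through 2026-03-20.
2026-02-23 through 2026-02-25 falls entirely outside B.
2026-03-06 through 2026-03-16 overlaps B on 2026-03-06 through 2026-03-16.

2026-03-06 through 2026-03-16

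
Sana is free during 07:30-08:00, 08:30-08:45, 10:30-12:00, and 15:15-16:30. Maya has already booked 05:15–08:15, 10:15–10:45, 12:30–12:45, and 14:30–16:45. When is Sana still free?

08:30–08:45, 10:45–12:00

07:30–08:00 lies entirely inside B → drops out.
08:30–08:45 is untouched.
10:30–12:00 with B removed leaves 10:45–12:00.
15:15–16:30 lies entirely inside B → drops out.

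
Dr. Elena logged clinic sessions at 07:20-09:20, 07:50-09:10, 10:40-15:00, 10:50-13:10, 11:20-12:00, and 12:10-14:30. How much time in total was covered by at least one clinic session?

Merged: 07:20–09:20, 10:40–15:00.
Lengths: 2 h + 4 h 20 min = 6 h 20 min.

6 h 20 min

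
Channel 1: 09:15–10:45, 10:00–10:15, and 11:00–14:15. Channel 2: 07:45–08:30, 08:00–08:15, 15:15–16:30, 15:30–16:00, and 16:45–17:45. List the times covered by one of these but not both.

First set merges to 09:15–10:45, 11:00–14:15.
Second set merges to 07:45–08:30, 15:15–16:30, 16:45–17:45.
Only in the first: 09:15–10:45, 11:00–14:15.
Only in the second: 07:45–08:30, 15:15–16:30, 16:45–17:45.
Together these are the periods covered by exactly one.

07:45–08:30, 09:15–10:45, 11:00–14:15, 15:15–16:30, 16:45–17:45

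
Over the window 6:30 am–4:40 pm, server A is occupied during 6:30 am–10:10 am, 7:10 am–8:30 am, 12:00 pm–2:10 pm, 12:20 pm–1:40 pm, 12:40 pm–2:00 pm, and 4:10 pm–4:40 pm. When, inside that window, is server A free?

10:10 am–12:00 pm, 2:10 pm–4:10 pm

Covered (merged): 6:30 am–10:10 am, 12:00 pm–2:10 pm, 4:10 pm–4:40 pm.
Complement within 6:30 am–4:40 pm: 10:10 am–12:00 pm, 2:10 pm–4:10 pm.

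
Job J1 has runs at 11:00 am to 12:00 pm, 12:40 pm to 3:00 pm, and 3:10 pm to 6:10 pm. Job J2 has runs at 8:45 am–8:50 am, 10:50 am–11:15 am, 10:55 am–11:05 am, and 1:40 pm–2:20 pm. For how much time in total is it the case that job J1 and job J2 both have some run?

55 min

B, merged: 8:45 am–8:50 am, 10:50 am–11:15 am, 1:40 pm–2:20 pm.
A ∩ B = 11:00 am–11:15 am, 1:40 pm–2:20 pm.
Total: 15 min + 40 min = 55 min.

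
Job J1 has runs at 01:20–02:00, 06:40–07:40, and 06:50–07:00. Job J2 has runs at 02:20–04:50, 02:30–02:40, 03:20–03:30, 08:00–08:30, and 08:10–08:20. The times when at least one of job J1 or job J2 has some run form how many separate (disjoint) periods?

4

Merge the first list: 01:20–02:00, 06:40–07:40.
Merge the second list: 02:20–04:50, 08:00–08:30.
A ∪ B = 01:20–02:00, 02:20–04:50, 06:40–07:40, 08:00–08:30.
That is 4 disjoint pieces.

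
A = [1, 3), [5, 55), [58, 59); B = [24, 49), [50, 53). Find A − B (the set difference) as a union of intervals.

[1, 3) ∪ [5, 24) ∪ [49, 50) ∪ [53, 55) ∪ [58, 59)

[1, 3): nothing removed.
[5, 55) \ B = [5, 24), [49, 50), [53, 55).
[58, 59): nothing removed.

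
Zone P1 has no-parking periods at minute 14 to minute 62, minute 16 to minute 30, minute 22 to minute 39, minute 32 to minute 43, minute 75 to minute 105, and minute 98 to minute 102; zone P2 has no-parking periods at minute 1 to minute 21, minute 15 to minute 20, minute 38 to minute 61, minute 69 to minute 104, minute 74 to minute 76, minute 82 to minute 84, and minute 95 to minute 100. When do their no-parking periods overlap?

A, merged: minute 14 to minute 62, minute 75 to minute 105.
B, merged: minute 1 to minute 21, minute 38 to minute 61, minute 69 to minute 104.
minute 14 to minute 62 overlaps B on minute 14 to minute 21, minute 38 to minute 61.
minute 75 to minute 105 overlaps B on minute 75 to minute 104.

minute 14 to minute 21, minute 38 to minute 61, minute 75 to minute 104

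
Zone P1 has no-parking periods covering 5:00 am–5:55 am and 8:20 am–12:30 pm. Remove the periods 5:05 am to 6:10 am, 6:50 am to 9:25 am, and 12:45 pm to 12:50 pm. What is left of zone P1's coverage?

5:00 am–5:05 am, 9:25 am–12:30 pm

5:00 am–5:55 am \ B = 5:00 am–5:05 am.
8:20 am–12:30 pm \ B = 9:25 am–12:30 pm.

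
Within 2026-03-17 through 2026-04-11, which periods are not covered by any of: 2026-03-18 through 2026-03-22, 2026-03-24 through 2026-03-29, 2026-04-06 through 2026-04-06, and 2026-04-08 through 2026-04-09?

2026-03-17 through 2026-03-17, 2026-03-23 through 2026-03-23, 2026-03-30 through 2026-04-05, 2026-04-07 through 2026-04-07, 2026-04-10 through 2026-04-11

After merging, the occupied span is 2026-03-18 through 2026-03-22, 2026-03-24 through 2026-03-29, 2026-04-06 through 2026-04-06, 2026-04-08 through 2026-04-09.
Uncovered inside 2026-03-17 through 2026-04-11: 2026-03-17 through 2026-03-17, 2026-03-23 through 2026-03-23, 2026-03-30 through 2026-04-05, 2026-04-07 through 2026-04-07, 2026-04-10 through 2026-04-11.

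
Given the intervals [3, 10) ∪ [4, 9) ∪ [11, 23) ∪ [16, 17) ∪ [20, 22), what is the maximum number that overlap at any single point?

Sweep endpoints in order; track running count of active intervals.
Peak of 2 reached at 4.

2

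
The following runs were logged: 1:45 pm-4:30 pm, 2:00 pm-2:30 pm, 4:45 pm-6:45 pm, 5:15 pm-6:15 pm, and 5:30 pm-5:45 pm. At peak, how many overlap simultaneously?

At 5:30 pm, 3 of the intervals are simultaneously active.
No point has more.

3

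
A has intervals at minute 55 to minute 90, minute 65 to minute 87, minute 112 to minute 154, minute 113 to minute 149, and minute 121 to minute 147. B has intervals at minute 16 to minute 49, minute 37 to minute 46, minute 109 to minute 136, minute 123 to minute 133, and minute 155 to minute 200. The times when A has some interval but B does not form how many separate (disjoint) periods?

2

First set merges to minute 55 to minute 90, minute 112 to minute 154.
Second set merges to minute 16 to minute 49, minute 109 to minute 136, minute 155 to minute 200.
A \ B = minute 55 to minute 90, minute 136 to minute 154.
That is 2 disjoint pieces.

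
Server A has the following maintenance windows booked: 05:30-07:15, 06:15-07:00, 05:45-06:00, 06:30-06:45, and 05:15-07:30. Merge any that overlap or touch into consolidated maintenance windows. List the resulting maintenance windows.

05:15–07:30

Sort by start: 05:15–07:30, 05:30–07:15, 05:45–06:00, 06:15–07:00, 06:30–06:45.
05:30–07:15 overlaps/touches 05:15–07:30 → extend to 05:15–07:30.
05:45–06:00 overlaps/touches 05:15–07:30 → extend to 05:15–07:30.
06:15–07:00 overlaps/touches 05:15–07:30 → extend to 05:15–07:30.
06:30–06:45 overlaps/touches 05:15–07:30 → extend to 05:15–07:30.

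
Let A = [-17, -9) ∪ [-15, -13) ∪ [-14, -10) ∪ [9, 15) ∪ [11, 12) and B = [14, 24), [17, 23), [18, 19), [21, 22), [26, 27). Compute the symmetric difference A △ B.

[-17, -9) ∪ [9, 14) ∪ [15, 24) ∪ [26, 27)

First set merges to [-17, -9), [9, 15).
Second set merges to [14, 24), [26, 27).
Only in the first: [-17, -9), [9, 14).
Only in the second: [15, 24), [26, 27).
Together these are the periods covered by exactly one.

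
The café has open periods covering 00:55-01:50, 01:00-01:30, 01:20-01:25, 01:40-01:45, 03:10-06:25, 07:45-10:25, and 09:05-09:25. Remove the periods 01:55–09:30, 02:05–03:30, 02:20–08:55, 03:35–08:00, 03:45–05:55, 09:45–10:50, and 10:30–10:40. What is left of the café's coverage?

00:55–01:50, 09:30–09:45

A, merged: 00:55–01:50, 03:10–06:25, 07:45–10:25.
B, merged: 01:55–09:30, 09:45–10:50.
00:55–01:50: nothing removed.
03:10–06:25: entirely removed.
07:45–10:25 \ B = 09:30–09:45.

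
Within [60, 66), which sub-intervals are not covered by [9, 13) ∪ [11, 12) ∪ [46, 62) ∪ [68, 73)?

Covered (merged): [9, 13), [46, 62), [68, 73).
Complement within [60, 66): [62, 66).

[62, 66)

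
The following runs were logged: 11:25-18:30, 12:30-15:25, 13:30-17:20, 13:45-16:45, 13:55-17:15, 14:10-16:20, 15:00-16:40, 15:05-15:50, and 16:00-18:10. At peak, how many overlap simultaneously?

8

Walk the sorted start/end points keeping a running depth.
The depth first hits 8 at 15:05.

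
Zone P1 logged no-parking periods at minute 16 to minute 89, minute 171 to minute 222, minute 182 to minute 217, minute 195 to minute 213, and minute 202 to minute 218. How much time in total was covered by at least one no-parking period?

Merged: minute 16 to minute 89, minute 171 to minute 222.
Lengths: 73 minutes + 51 minutes = 124 minutes.

124 minutes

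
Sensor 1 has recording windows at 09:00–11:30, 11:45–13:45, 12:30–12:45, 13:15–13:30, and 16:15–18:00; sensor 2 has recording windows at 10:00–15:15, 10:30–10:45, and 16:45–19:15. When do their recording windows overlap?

10:00–11:30, 11:45–13:45, 16:45–18:00

First set merges to 09:00–11:30, 11:45–13:45, 16:15–18:00.
Second set merges to 10:00–15:15, 16:45–19:15.
09:00–11:30 ∩ B → 10:00–11:30.
11:45–13:45 ∩ B → 11:45–13:45.
16:15–18:00 ∩ B → 16:45–18:00.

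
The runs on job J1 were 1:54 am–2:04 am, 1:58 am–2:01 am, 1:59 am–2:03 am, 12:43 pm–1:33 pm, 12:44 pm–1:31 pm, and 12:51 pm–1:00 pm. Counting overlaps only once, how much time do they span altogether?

Merged: 1:54 am–2:04 am, 12:43 pm–1:33 pm.
Lengths: 10 min + 50 min = 1 h.

1 h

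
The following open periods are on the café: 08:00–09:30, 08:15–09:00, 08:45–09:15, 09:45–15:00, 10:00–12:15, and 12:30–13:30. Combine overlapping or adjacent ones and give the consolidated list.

08:15–09:00 overlaps/touches 08:00–09:30 → extend to 08:00–09:30.
08:45–09:15 overlaps/touches 08:00–09:30 → extend to 08:00–09:30.
09:45–15:00 is disjoint → start new block.
10:00–12:15 overlaps/touches 09:45–15:00 → extend to 09:45–15:00.
12:30–13:30 overlaps/touches 09:45–15:00 → extend to 09:45–15:00.

08:00–09:30, 09:45–15:00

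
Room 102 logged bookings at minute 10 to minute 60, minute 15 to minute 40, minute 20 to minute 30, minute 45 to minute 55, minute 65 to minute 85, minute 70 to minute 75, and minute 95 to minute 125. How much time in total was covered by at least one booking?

Merged: minute 10 to minute 60, minute 65 to minute 85, minute 95 to minute 125.
Lengths: 50 minutes + 20 minutes + 30 minutes = 100 minutes.

100 minutes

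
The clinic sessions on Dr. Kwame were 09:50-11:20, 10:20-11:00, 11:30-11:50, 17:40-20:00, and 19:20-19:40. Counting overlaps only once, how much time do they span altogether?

4 h 10 min

Merged: 09:50–11:20, 11:30–11:50, 17:40–20:00.
Lengths: 1 h 30 min + 20 min + 2 h 20 min = 4 h 10 min.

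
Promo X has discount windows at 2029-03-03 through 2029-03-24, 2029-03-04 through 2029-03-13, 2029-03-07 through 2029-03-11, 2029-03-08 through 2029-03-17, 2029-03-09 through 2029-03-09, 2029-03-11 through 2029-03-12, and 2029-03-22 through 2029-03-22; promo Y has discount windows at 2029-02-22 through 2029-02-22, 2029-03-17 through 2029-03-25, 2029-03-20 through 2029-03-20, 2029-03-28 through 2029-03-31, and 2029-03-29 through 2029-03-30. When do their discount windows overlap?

Merge the first list: 2029-03-03 through 2029-03-24.
Merge the second list: 2029-02-22 through 2029-02-22, 2029-03-17 through 2029-03-25, 2029-03-28 through 2029-03-31.
2029-03-03 through 2029-03-24 overlaps B on 2029-03-17 through 2029-03-24.

2029-03-17 through 2029-03-24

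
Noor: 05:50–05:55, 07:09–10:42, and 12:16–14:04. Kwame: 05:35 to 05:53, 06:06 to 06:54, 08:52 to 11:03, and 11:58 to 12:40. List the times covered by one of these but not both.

Only in the first: 05:53–05:55, 07:09–08:52, 12:40–14:04.
Only in the second: 05:35–05:50, 06:06–06:54, 10:42–11:03, 11:58–12:16.
Together these are the periods covered by exactly one.

05:35–05:50, 05:53–05:55, 06:06–06:54, 07:09–08:52, 10:42–11:03, 11:58–12:16, 12:40–14:04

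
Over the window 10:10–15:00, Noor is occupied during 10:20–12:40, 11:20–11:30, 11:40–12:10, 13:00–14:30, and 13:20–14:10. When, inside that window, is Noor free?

Covered (merged): 10:20–12:40, 13:00–14:30.
Complement within 10:10–15:00: 10:10–10:20, 12:40–13:00, 14:30–15:00.

10:10–10:20, 12:40–13:00, 14:30–15:00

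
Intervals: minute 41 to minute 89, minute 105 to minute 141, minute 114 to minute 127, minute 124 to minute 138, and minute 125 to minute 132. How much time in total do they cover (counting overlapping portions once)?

Merged: minute 41 to minute 89, minute 105 to minute 141.
Lengths: 48 minutes + 36 minutes = 84 minutes.

84 minutes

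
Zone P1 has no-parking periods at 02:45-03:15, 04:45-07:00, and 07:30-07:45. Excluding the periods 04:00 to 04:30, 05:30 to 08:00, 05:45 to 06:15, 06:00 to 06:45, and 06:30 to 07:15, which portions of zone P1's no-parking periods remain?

B, merged: 04:00–04:30, 05:30–08:00.
02:45–03:15: nothing removed.
04:45–07:00 \ B = 04:45–05:30.
07:30–07:45: entirely removed.

02:45–03:15, 04:45–05:30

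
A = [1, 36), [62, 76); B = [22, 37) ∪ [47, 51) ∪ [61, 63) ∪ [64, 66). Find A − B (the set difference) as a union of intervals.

[1, 22) ∪ [63, 64) ∪ [66, 76)

[1, 36) minus B → [1, 22).
[62, 76) minus B → [63, 64), [66, 76).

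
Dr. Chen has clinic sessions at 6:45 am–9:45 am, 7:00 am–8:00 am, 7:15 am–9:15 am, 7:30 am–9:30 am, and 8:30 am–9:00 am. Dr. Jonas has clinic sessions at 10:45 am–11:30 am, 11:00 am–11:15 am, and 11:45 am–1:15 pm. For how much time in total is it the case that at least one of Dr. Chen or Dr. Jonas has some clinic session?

5 h 15 min

A, merged: 6:45 am–9:45 am.
B, merged: 10:45 am–11:30 am, 11:45 am–1:15 pm.
A ∪ B = 6:45 am–9:45 am, 10:45 am–11:30 am, 11:45 am–1:15 pm.
Total: 3 h + 45 min + 1 h 30 min = 5 h 15 min.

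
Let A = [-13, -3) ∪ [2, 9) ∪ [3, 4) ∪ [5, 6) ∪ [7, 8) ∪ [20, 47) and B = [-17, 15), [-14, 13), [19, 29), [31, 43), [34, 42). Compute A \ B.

Merge the first list: [-13, -3), [2, 9), [20, 47).
Merge the second list: [-17, 15), [19, 29), [31, 43).
[-13, -3) lies entirely inside B → drops out.
[2, 9) lies entirely inside B → drops out.
[20, 47) with B removed leaves [29, 31), [43, 47).

[29, 31) ∪ [43, 47)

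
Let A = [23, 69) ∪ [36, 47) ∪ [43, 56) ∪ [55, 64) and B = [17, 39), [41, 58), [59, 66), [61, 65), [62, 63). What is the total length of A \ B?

6

A, merged: [23, 69).
B, merged: [17, 39), [41, 58), [59, 66).
A \ B = [39, 41), [58, 59), [66, 69).
Total: 2 + 1 + 3 = 6.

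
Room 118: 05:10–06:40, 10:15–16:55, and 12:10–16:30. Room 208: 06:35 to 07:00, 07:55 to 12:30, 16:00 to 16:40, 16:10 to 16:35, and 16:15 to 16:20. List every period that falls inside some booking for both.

A, merged: 05:10–06:40, 10:15–16:55.
B, merged: 06:35–07:00, 07:55–12:30, 16:00–16:40.
05:10–06:40 meets the second set on 06:35–06:40.
10:15–16:55 meets the second set on 10:15–12:30, 16:00–16:40.

06:35–06:40, 10:15–12:30, 16:00–16:40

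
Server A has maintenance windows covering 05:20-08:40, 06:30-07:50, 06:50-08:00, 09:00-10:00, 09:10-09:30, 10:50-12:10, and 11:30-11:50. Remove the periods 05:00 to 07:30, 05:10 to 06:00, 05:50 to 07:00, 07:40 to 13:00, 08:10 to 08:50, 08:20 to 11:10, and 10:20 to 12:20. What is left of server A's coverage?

A, merged: 05:20-08:40, 09:00-10:00, 10:50-12:10.
B, merged: 05:00-07:30, 07:40-13:00.
05:20-08:40 \ B = 07:30-07:40.
09:00-10:00: entirely removed.
10:50-12:10: entirely removed.

07:30-07:40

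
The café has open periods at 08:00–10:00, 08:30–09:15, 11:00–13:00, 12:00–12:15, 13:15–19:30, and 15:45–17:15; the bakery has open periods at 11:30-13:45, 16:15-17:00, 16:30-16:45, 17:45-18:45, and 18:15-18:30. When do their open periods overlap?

A, merged: 08:00-10:00, 11:00-13:00, 13:15-19:30.
B, merged: 11:30-13:45, 16:15-17:00, 17:45-18:45.
08:00-10:00: no overlap with the second set.
11:00-13:00 meets the second set on 11:30-13:00.
13:15-19:30 meets the second set on 13:15-13:45, 16:15-17:00, 17:45-18:45.

11:30-13:00, 13:15-13:45, 16:15-17:00, 17:45-18:45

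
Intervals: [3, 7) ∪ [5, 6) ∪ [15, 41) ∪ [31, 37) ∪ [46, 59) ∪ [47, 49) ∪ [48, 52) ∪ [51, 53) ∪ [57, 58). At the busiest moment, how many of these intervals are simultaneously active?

3

Sweep endpoints in order; track running count of active intervals.
Peak of 3 reached at 48.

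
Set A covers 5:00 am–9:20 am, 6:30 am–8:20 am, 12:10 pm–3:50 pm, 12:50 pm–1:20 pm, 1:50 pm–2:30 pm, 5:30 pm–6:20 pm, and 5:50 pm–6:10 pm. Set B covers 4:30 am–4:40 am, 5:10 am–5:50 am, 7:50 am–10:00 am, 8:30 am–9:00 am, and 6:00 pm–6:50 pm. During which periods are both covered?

Merge the first list: 5:00 am–9:20 am, 12:10 pm–3:50 pm, 5:30 pm–6:20 pm.
Merge the second list: 4:30 am–4:40 am, 5:10 am–5:50 am, 7:50 am–10:00 am, 6:00 pm–6:50 pm.
5:00 am–9:20 am ∩ B → 5:10 am–5:50 am, 7:50 am–9:20 am.
12:10 pm–3:50 pm meets no B interval.
5:30 pm–6:20 pm ∩ B → 6:00 pm–6:20 pm.

5:10 am–5:50 am, 7:50 am–9:20 am, 6:00 pm–6:20 pm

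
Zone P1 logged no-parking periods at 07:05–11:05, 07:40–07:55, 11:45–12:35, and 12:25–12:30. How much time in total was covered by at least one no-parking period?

Merged: 07:05–11:05, 11:45–12:35.
Lengths: 4 h + 50 min = 4 h 50 min.

4 h 50 min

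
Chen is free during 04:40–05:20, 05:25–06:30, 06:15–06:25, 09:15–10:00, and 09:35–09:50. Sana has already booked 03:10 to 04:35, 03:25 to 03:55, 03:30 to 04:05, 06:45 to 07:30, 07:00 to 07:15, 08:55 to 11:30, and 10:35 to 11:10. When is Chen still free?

04:40–05:20, 05:25–06:30

A, merged: 04:40–05:20, 05:25–06:30, 09:15–10:00.
B, merged: 03:10–04:35, 06:45–07:30, 08:55–11:30.
04:40–05:20: no B overlap → unchanged.
05:25–06:30: no B overlap → unchanged.
09:15–10:00: fully covered by B → removed.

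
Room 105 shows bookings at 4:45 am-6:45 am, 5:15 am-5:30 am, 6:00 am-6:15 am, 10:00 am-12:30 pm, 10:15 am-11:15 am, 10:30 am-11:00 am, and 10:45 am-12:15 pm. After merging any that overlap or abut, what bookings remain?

4:45 am–6:45 am, 10:00 am–12:30 pm

5:15 am–5:30 am overlaps/touches 4:45 am–6:45 am → extend to 4:45 am–6:45 am.
6:00 am–6:15 am overlaps/touches 4:45 am–6:45 am → extend to 4:45 am–6:45 am.
10:00 am–12:30 pm is disjoint → start new block.
10:15 am–11:15 am overlaps/touches 10:00 am–12:30 pm → extend to 10:00 am–12:30 pm.
10:30 am–11:00 am overlaps/touches 10:00 am–12:30 pm → extend to 10:00 am–12:30 pm.
10:45 am–12:15 pm overlaps/touches 10:00 am–12:30 pm → extend to 10:00 am–12:30 pm.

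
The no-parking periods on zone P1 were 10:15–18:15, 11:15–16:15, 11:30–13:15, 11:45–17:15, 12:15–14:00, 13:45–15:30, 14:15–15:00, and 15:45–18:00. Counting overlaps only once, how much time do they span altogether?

Merged: 10:15-18:15.
Length: 8 h.

8 h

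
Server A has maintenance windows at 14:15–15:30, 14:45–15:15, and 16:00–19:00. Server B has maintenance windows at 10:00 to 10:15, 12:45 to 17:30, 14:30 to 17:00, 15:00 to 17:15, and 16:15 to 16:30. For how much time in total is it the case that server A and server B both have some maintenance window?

2 h 45 min

Merge the first list: 14:15–15:30, 16:00–19:00.
Merge the second list: 10:00–10:15, 12:45–17:30.
A ∩ B = 14:15–15:30, 16:00–17:30.
Total: 1 h 15 min + 1 h 30 min = 2 h 45 min.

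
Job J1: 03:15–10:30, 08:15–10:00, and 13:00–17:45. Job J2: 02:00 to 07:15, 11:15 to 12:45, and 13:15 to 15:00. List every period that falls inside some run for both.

03:15-07:15, 13:15-15:00

Merge the first list: 03:15-10:30, 13:00-17:45.
03:15-10:30 overlaps B on 03:15-07:15.
13:00-17:45 overlaps B on 13:15-15:00.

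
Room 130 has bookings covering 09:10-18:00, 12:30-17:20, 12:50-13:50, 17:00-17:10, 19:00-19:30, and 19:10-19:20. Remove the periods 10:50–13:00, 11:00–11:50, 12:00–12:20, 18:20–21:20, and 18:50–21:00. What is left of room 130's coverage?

A, merged: 09:10–18:00, 19:00–19:30.
B, merged: 10:50–13:00, 18:20–21:20.
09:10–18:00 \ B = 09:10–10:50, 13:00–18:00.
19:00–19:30: entirely removed.

09:10–10:50, 13:00–18:00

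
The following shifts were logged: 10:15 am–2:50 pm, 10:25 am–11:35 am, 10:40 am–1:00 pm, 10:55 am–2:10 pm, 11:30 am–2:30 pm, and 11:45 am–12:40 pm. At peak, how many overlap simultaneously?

5

Sweep endpoints in order; track running count of active intervals.
Peak of 5 reached at 11:30 am.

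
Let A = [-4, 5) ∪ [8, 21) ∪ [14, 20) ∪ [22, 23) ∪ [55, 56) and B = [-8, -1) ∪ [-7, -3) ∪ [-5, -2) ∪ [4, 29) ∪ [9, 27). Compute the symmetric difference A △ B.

[-8, -4) ∪ [-1, 4) ∪ [5, 8) ∪ [21, 22) ∪ [23, 29) ∪ [55, 56)

Merge the first list: [-4, 5), [8, 21), [22, 23), [55, 56).
Merge the second list: [-8, -1), [4, 29).
A but not B: [-1, 4), [55, 56).
B but not A: [-8, -4), [5, 8), [21, 22), [23, 29).
Combining gives A △ B.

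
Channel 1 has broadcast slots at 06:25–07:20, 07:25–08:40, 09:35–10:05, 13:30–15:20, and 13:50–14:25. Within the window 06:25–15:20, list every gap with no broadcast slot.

07:20–07:25, 08:40–09:35, 10:05–13:30

Covered (merged): 06:25–07:20, 07:25–08:40, 09:35–10:05, 13:30–15:20.
Uncovered inside 06:25–15:20: 07:20–07:25, 08:40–09:35, 10:05–13:30.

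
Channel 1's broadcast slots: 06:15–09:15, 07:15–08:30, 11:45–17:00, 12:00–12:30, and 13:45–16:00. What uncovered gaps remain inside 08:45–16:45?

The merged coverage is 06:15–09:15, 11:45–17:00.
Uncovered inside 08:45–16:45: 09:15–11:45.

09:15–11:45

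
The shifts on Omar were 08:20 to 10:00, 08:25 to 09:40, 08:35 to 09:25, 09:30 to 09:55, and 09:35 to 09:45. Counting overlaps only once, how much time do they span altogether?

Merged: 08:20–10:00.
Length: 1 h 40 min.

1 h 40 min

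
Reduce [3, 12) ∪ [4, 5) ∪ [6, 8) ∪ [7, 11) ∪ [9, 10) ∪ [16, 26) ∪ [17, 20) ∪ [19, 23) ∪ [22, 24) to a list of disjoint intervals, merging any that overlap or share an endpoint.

[3, 12) ∪ [16, 26)

[4, 5) overlaps/touches [3, 12) → extend to [3, 12).
[6, 8) overlaps/touches [3, 12) → extend to [3, 12).
[7, 11) overlaps/touches [3, 12) → extend to [3, 12).
[9, 10) overlaps/touches [3, 12) → extend to [3, 12).
[16, 26) is disjoint → start new block.
[17, 20) overlaps/touches [16, 26) → extend to [16, 26).
[19, 23) overlaps/touches [16, 26) → extend to [16, 26).
[22, 24) overlaps/touches [16, 26) → extend to [16, 26).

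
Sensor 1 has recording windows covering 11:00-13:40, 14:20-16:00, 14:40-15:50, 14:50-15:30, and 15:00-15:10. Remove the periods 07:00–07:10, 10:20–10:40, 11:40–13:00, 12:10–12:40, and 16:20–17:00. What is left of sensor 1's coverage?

A, merged: 11:00-13:40, 14:20-16:00.
B, merged: 07:00-07:10, 10:20-10:40, 11:40-13:00, 16:20-17:00.
11:00-13:40 with B removed leaves 11:00-11:40, 13:00-13:40.
14:20-16:00 is untouched.

11:00-11:40, 13:00-13:40, 14:20-16:00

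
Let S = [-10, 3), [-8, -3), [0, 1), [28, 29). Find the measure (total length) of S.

14

Merged: [-10, 3), [28, 29).
Lengths: 13 + 1 = 14.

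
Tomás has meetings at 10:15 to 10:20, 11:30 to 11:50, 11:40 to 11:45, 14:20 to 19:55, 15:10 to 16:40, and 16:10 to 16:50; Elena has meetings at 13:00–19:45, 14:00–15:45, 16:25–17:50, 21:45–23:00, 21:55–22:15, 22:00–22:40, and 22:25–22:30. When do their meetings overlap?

Merge the first list: 10:15-10:20, 11:30-11:50, 14:20-19:55.
Merge the second list: 13:00-19:45, 21:45-23:00.
10:15-10:20 meets no B interval.
11:30-11:50 meets no B interval.
14:20-19:55 ∩ B → 14:20-19:45.

14:20-19:45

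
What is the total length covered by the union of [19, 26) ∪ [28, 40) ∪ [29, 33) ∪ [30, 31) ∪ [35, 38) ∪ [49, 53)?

Merged: [19, 26), [28, 40), [49, 53).
Lengths: 7 + 12 + 4 = 23.

23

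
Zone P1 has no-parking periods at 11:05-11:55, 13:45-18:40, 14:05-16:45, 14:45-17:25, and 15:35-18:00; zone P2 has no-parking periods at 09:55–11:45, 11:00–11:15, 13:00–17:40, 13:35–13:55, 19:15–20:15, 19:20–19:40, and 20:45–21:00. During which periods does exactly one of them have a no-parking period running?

A, merged: 11:05–11:55, 13:45–18:40.
B, merged: 09:55–11:45, 13:00–17:40, 19:15–20:15, 20:45–21:00.
A but not B: 11:45–11:55, 17:40–18:40.
B but not A: 09:55–11:05, 13:00–13:45, 19:15–20:15, 20:45–21:00.
Combining gives A △ B.

09:55–11:05, 11:45–11:55, 13:00–13:45, 17:40–18:40, 19:15–20:15, 20:45–21:00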